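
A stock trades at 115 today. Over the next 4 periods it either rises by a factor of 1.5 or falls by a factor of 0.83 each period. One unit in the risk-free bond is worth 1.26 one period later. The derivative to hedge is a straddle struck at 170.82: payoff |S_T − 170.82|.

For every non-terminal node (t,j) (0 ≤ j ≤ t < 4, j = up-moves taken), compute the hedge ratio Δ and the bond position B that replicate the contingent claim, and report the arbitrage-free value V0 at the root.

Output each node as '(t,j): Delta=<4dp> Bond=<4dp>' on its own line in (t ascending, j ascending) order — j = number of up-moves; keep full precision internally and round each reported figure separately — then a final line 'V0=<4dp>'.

(0,0): Delta=0.7423 Bond=-29.8611
(1,0): Delta=0.2348 Bond=10.8142
(1,1): Delta=0.8990 Bond=-64.6608
(2,0): Delta=-0.8573 Bond=100.1517
(2,1): Delta=0.5721 Bond=-34.6675
(2,2): Delta=1.0000 Bond=-107.5964
(3,0): Delta=-1.0000 Bond=135.5714
(3,1): Delta=-0.8133 Bond=120.9557
(3,2): Delta=1.0000 Bond=-135.5714
(3,3): Delta=1.0000 Bond=-135.5714
V0=55.5045

The replicating-portfolio and risk-neutral prices coincide; use p* = (1.26−0.83)/(1.5−0.83) = 0.6418 for the latter.
At expiry t=4: V(4,0)=116.2429, V(4,1)=72.1867, V(4,2)=7.4329, V(4,3)=151.3238, V(4,4)=411.3675
  t=3,j=0: stock 65.7555 → up 98.6333 (V=72.1867), down 54.5771 (V=116.2429). Price 69.8159; hedge Δ=-1.0000, bond B=135.5714.
  t=3,j=1: stock 118.8352 → up 178.2529 (V=7.4329), down 98.6333 (V=72.1867). Price 24.3082; hedge Δ=-0.8133, bond B=120.9557.
  t=3,j=2: stock 214.7625 → up 322.1437 (V=151.3238), down 178.2529 (V=7.4329). Price 79.1911; hedge Δ=1.0000, bond B=-135.5714.
  t=3,j=3: stock 388.1250 → up 582.1875 (V=411.3675), down 322.1438 (V=151.3238). Price 252.5536; hedge Δ=1.0000, bond B=-135.5714.
  t=2,j=0: stock 79.2235 → up 118.8353 (V=24.3082), down 65.7555 (V=69.8159). Price 32.2297; hedge Δ=-0.8573, bond B=100.1517.
  t=2,j=1: stock 143.1750 → up 214.7625 (V=79.1911), down 118.8352 (V=24.3082). Price 47.2472; hedge Δ=0.5721, bond B=-34.6675.
  t=2,j=2: stock 258.7500 → up 388.1250 (V=252.5536), down 214.7625 (V=79.1911). Price 151.1536; hedge Δ=1.0000, bond B=-107.5964.
  t=1,j=0: stock 95.4500 → up 143.1750 (V=47.2472), down 79.2235 (V=32.2297). Price 33.2284; hedge Δ=0.2348, bond B=10.8142.
  t=1,j=1: stock 172.5000 → up 258.7500 (V=151.1536), down 143.1750 (V=47.2472). Price 90.4234; hedge Δ=0.8990, bond B=-64.6608.
  t=0,j=0: stock 115.0000 → up 172.5000 (V=90.4234), down 95.4500 (V=33.2284). Price 55.5045; hedge Δ=0.7423, bond B=-29.8611.
The time-0 hedge costs 55.5045, which is the no-arbitrage price.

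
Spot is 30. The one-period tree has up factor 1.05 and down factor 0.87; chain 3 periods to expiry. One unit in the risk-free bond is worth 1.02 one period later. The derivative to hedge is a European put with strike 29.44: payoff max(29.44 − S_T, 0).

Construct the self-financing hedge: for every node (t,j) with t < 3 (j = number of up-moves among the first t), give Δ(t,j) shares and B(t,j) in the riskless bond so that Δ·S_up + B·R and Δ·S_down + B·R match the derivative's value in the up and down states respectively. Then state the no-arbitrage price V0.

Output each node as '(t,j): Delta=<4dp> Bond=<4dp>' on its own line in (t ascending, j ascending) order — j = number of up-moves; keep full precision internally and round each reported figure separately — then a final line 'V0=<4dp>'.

(0,0): Delta=-0.3463 Bond=11.0142
(1,0): Delta=-1.0000 Bond=28.2968
(1,1): Delta=-0.2379 Bond=7.8221
(2,0): Delta=-1.0000 Bond=28.8627
(2,1): Delta=-1.0000 Bond=28.8627
(2,2): Delta=-0.1117 Bond=3.8017
V0=0.6261

Risk-neutral probability p* = (R−d)/(u−d) = (1.02−0.87)/(1.05−0.87) = 0.8333.
At expiry t=3: V(3,0)=9.6849, V(3,1)=5.5977, V(3,2)=0.6647, V(3,3)=0.0000
(2,0): S=22.7070. Δ = (V_up−V_dn)/(S_up−S_dn) = (5.5977−9.6849)/(23.8424−19.7551) = -1.0000. V = [p*·5.5977 + (1−p*)·9.6849]/1.02 = 6.1557. B = V − Δ·S = 28.8627.
(2,1): S=27.4050. Δ = (V_up−V_dn)/(S_up−S_dn) = (0.6647−5.5977)/(28.7753−23.8423) = -1.0000. V = [p*·0.6647 + (1−p*)·5.5977]/1.02 = 1.4577. B = V − Δ·S = 28.8627.
(2,2): S=33.0750. Δ = (V_up−V_dn)/(S_up−S_dn) = (0.0000−0.6647)/(34.7288−28.7753) = -0.1117. V = [p*·0.0000 + (1−p*)·0.6647]/1.02 = 0.1086. B = V − Δ·S = 3.8017.
(1,0): S=26.1000. Δ = (V_up−V_dn)/(S_up−S_dn) = (1.4577−6.1557)/(27.4050−22.7070) = -1.0000. V = [p*·1.4577 + (1−p*)·6.1557]/1.02 = 2.1968. B = V − Δ·S = 28.2968.
(1,1): S=31.5000. Δ = (V_up−V_dn)/(S_up−S_dn) = (0.1086−1.4577)/(33.0750−27.4050) = -0.2379. V = [p*·0.1086 + (1−p*)·1.4577]/1.02 = 0.3269. B = V − Δ·S = 7.8221.
(0,0): S=30.0000. Δ = (V_up−V_dn)/(S_up−S_dn) = (0.3269−2.1968)/(31.5000−26.1000) = -0.3463. V = [p*·0.3269 + (1−p*)·2.1968]/1.02 = 0.6261. B = V − Δ·S = 11.0142.
Each (Δ,B) replicates both successor values, so the strategy is self-financing and V0 is arbitrage-free.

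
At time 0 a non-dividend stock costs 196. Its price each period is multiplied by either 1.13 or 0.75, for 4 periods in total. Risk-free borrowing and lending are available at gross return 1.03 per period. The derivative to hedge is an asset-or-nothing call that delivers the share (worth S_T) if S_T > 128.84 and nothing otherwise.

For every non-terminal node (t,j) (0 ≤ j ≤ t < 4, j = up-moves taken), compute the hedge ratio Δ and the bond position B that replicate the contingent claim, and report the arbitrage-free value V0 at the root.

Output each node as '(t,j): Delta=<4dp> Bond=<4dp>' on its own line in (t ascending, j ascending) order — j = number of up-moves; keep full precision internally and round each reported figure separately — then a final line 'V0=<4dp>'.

Under the risk-neutral measure, an up-move has probability p* = (R−d)/(u−d) = 0.7368 and values discount at R = 1.03.
Terminal payoffs: V(4,0)=0.0000, V(4,1)=0.0000, V(4,2)=140.7782, V(4,3)=212.1059, V(4,4)=319.5728
  t=3,j=0: stock 82.6875 → up 93.4369 (V=0.0000), down 62.0156 (V=0.0000). Price 0.0000; hedge Δ=0.0000, bond B=0.0000.
  t=3,j=1: stock 124.5825 → up 140.7782 (V=140.7782), down 93.4369 (V=0.0000). Price 100.7100; hedge Δ=2.9737, bond B=-269.7590.
  t=3,j=2: stock 187.7043 → up 212.1059 (V=212.1059), down 140.7782 (V=140.7782). Price 187.7043; hedge Δ=1.0000, bond B=0.0000.
  t=3,j=3: stock 282.8078 → up 319.5728 (V=319.5728), down 212.1059 (V=212.1059). Price 282.8078; hedge Δ=1.0000, bond B=0.0000.
  t=2,j=0: stock 110.2500 → up 124.5825 (V=100.7100), down 82.6875 (V=0.0000). Price 72.0460; hedge Δ=2.4039, bond B=-192.9804.
  t=2,j=1: stock 166.1100 → up 187.7043 (V=187.7043), down 124.5825 (V=100.7100). Price 160.0107; hedge Δ=1.3782, bond B=-68.9216.
  t=2,j=2: stock 250.2724 → up 282.8078 (V=282.8078), down 187.7043 (V=187.7043). Price 250.2724; hedge Δ=1.0000, bond B=0.0000.
  t=1,j=0: stock 147.0000 → up 166.1100 (V=160.0107), down 110.2500 (V=72.0460). Price 132.8759; hedge Δ=1.5747, bond B=-98.6103.
  t=1,j=1: stock 221.4800 → up 250.2724 (V=250.2724), down 166.1100 (V=160.0107). Price 219.9217; hedge Δ=1.0725, bond B=-17.6090.
  t=0,j=0: stock 196.0000 → up 221.4800 (V=219.9217), down 147.0000 (V=132.8759). Price 191.2766; hedge Δ=1.1687, bond B=-37.7914.
The time-0 hedge costs 191.2766, which is the no-arbitrage price.

(0,0): Delta=1.1687 Bond=-37.7914
(1,0): Delta=1.5747 Bond=-98.6103
(1,1): Delta=1.0725 Bond=-17.6090
(2,0): Delta=2.4039 Bond=-192.9804
(2,1): Delta=1.3782 Bond=-68.9216
(2,2): Delta=1.0000 Bond=0.0000
(3,0): Delta=0.0000 Bond=0.0000
(3,1): Delta=2.9737 Bond=-269.7590
(3,2): Delta=1.0000 Bond=0.0000
(3,3): Delta=1.0000 Bond=0.0000
V0=191.2766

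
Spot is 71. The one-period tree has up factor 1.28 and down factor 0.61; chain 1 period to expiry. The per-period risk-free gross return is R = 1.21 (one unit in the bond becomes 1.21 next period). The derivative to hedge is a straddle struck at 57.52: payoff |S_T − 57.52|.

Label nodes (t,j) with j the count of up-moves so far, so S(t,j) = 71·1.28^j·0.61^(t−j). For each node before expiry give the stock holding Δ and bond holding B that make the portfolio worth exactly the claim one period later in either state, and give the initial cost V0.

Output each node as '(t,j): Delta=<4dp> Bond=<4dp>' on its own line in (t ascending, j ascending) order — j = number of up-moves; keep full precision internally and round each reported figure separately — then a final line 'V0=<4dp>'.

The replicating-portfolio and risk-neutral prices coincide; use p* = (1.21−0.61)/(1.28−0.61) = 0.8955 for the latter.
Payoff layer (t=1): V(1,0)=14.2100, V(1,1)=33.3600
(0,0): S=71.0000. Δ = (V_up−V_dn)/(S_up−S_dn) = (33.3600−14.2100)/(90.8800−43.3100) = 0.4026. V = [p*·33.3600 + (1−p*)·14.2100]/1.21 = 25.9167. B = V − Δ·S = -2.6654.
Self-financing check: at every node Δ·S+B equals the discounted successor values.

(0,0): Delta=0.4026 Bond=-2.6654
V0=25.9167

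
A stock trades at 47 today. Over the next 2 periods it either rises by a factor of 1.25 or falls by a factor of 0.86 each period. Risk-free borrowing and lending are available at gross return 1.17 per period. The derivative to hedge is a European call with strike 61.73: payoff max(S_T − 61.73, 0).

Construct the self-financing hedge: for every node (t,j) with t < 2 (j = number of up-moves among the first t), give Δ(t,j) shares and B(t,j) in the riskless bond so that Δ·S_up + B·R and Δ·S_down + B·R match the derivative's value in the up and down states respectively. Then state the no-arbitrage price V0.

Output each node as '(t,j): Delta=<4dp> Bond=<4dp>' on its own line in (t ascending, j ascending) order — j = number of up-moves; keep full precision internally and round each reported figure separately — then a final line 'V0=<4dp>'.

The replicating-portfolio and risk-neutral prices coincide; use p* = (1.17−0.86)/(1.25−0.86) = 0.7949 for the latter.
Payoff layer (t=2): V(2,0)=0.0000, V(2,1)=0.0000, V(2,2)=11.7075
(1,0): S=40.4200. Δ = (V_up−V_dn)/(S_up−S_dn) = (0.0000−0.0000)/(50.5250−34.7612) = 0.0000. V = [p*·0.0000 + (1−p*)·0.0000]/1.17 = 0.0000. B = V − Δ·S = 0.0000.
(1,1): S=58.7500. Δ = (V_up−V_dn)/(S_up−S_dn) = (11.7075−0.0000)/(73.4375−50.5250) = 0.5110. V = [p*·11.7075 + (1−p*)·0.0000]/1.17 = 7.9538. B = V − Δ·S = -22.0654.
(0,0): S=47.0000. Δ = (V_up−V_dn)/(S_up−S_dn) = (7.9538−0.0000)/(58.7500−40.4200) = 0.4339. V = [p*·7.9538 + (1−p*)·0.0000]/1.17 = 5.4036. B = V − Δ·S = -14.9908.
Check: Δ(0,0)·S0 + B(0,0) = 5.4036 = V0.

(0,0): Delta=0.4339 Bond=-14.9908
(1,0): Delta=0.0000 Bond=0.0000
(1,1): Delta=0.5110 Bond=-22.0654
V0=5.4036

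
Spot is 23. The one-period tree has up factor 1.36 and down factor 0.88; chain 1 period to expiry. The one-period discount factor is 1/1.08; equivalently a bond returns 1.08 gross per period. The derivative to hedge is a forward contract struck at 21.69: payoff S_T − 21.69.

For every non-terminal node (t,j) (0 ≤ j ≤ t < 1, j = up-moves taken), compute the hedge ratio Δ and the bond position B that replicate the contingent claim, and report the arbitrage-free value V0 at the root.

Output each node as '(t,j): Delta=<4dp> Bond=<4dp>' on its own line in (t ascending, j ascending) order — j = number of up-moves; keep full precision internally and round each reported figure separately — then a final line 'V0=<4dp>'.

Since d<R<u, set p* = (R−d)/(u−d) = 0.4167; price each node as the discounted p*-expectation of its children.
Payoff layer (t=1): V(1,0)=-1.4500, V(1,1)=9.5900
Node (0,0) S=23.0000: V=(p*·9.5900+(1−p*)·-1.4500)/1.08=2.9167; Δ=(9.5900−-1.4500)/(31.2800−20.2400)=1.0000; B=V−Δ·S=-20.0833
The time-0 hedge costs 2.9167, which is the no-arbitrage price.

(0,0): Delta=1.0000 Bond=-20.0833
V0=2.9167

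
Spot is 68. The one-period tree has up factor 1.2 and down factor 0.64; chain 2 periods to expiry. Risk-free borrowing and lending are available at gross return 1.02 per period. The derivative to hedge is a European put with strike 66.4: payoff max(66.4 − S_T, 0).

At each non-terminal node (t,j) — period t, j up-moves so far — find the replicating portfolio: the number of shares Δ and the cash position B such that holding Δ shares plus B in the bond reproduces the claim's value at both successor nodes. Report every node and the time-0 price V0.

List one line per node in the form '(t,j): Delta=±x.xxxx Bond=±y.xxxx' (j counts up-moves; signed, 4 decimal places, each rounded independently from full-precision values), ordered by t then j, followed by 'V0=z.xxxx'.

(0,0): Delta=-0.4493 Bond=40.3267
(1,0): Delta=-1.0000 Bond=65.0980
(1,1): Delta=-0.3102 Bond=29.7815
V0=9.7717

Risk-neutral probability p* = (R−d)/(u−d) = (1.02−0.64)/(1.2−0.64) = 0.6786.
At expiry t=2: V(2,0)=38.5472, V(2,1)=14.1760, V(2,2)=0.0000
(1,0): S=43.5200. Δ = (V_up−V_dn)/(S_up−S_dn) = (14.1760−38.5472)/(52.2240−27.8528) = -1.0000. V = [p*·14.1760 + (1−p*)·38.5472]/1.02 = 21.5780. B = V − Δ·S = 65.0980.
(1,1): S=81.6000. Δ = (V_up−V_dn)/(S_up−S_dn) = (0.0000−14.1760)/(97.9200−52.2240) = -0.3102. V = [p*·0.0000 + (1−p*)·14.1760]/1.02 = 4.4672. B = V − Δ·S = 29.7815.
(0,0): S=68.0000. Δ = (V_up−V_dn)/(S_up−S_dn) = (4.4672−21.5780)/(81.6000−43.5200) = -0.4493. V = [p*·4.4672 + (1−p*)·21.5780]/1.02 = 9.7717. B = V − Δ·S = 40.3267.
Root portfolio cost Δ·68+B reproduces V0=9.7717.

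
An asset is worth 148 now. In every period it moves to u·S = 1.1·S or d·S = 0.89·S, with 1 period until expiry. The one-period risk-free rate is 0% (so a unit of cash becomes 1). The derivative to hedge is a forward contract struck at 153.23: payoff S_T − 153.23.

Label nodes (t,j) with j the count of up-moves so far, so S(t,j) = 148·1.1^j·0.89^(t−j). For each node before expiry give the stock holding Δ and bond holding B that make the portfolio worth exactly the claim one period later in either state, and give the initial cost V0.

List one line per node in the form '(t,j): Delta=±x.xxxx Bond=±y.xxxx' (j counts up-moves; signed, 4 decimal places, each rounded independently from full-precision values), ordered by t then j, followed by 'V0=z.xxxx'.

(0,0): Delta=1.0000 Bond=-153.2300
V0=-5.2300

Since d<R<u, set p* = (R−d)/(u−d) = 0.5238; price each node as the discounted p*-expectation of its children.
Terminal values V(1,·): V(1,0)=-21.5100, V(1,1)=9.5700
  t=0,j=0: stock 148.0000 → up 162.8000 (V=9.5700), down 131.7200 (V=-21.5100). Price -5.2300; hedge Δ=1.0000, bond B=-153.2300.
Self-financing check: at every node Δ·S+B equals the discounted successor values.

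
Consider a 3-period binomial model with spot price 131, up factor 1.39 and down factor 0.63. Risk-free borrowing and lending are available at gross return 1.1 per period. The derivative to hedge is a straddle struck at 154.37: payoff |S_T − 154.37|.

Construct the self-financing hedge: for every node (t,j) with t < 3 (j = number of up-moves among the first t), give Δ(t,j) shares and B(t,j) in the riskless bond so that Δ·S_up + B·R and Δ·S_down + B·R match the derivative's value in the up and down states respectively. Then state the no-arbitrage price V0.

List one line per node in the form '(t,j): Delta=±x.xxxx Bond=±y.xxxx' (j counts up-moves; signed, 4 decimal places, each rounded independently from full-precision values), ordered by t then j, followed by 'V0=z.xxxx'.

(0,0): Delta=0.2612 Bond=24.2783
(1,0): Delta=-0.9088 Bond=123.2688
(1,1): Delta=0.5884 Bond=-32.8752
(2,0): Delta=-1.0000 Bond=140.3364
(2,1): Delta=-0.8833 Bond=132.6705
(2,2): Delta=1.0000 Bond=-140.3364
V0=58.4967

Under the risk-neutral measure, an up-move has probability p* = (R−d)/(u−d) = 0.6184 and values discount at R = 1.1.
Terminal values V(3,·): V(3,0)=121.6138, V(3,1)=82.0985, V(3,2)=5.0862, V(3,3)=197.4461
  t=2,j=0: stock 51.9939 → up 72.2715 (V=82.0985), down 32.7562 (V=121.6138). Price 88.3425; hedge Δ=-1.0000, bond B=140.3364.
  t=2,j=1: stock 114.7167 → up 159.4562 (V=5.0862), down 72.2715 (V=82.0985). Price 31.3386; hedge Δ=-0.8833, bond B=132.6705.
  t=2,j=2: stock 253.1051 → up 351.8161 (V=197.4461), down 159.4562 (V=5.0862). Price 112.7687; hedge Δ=1.0000, bond B=-140.3364.
  t=1,j=0: stock 82.5300 → up 114.7167 (V=31.3386), down 51.9939 (V=88.3425). Price 48.2637; hedge Δ=-0.9088, bond B=123.2688.
  t=1,j=1: stock 182.0900 → up 253.1051 (V=112.7687), down 114.7167 (V=31.3386). Price 74.2697; hedge Δ=0.5884, bond B=-32.8752.
  t=0,j=0: stock 131.0000 → up 182.0900 (V=74.2697), down 82.5300 (V=48.2637). Price 58.4967; hedge Δ=0.2612, bond B=24.2783.
Each (Δ,B) replicates both successor values, so the strategy is self-financing and V0 is arbitrage-free.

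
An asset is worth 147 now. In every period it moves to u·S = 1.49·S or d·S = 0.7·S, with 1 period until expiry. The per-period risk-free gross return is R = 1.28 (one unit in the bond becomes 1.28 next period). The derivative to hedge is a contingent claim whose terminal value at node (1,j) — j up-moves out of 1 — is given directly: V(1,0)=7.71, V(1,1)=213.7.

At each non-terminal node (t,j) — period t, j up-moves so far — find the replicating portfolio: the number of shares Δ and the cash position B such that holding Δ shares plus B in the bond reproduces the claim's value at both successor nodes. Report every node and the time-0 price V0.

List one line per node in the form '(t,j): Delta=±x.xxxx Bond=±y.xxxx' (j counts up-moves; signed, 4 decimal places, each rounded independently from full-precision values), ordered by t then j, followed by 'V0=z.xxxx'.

The replicating-portfolio and risk-neutral prices coincide; use p* = (1.28−0.7)/(1.49−0.7) = 0.7342 for the latter.
Payoff layer (t=1): V(1,0)=7.7100, V(1,1)=213.7000
  t=0,j=0: stock 147.0000 → up 219.0300 (V=213.7000), down 102.9000 (V=7.7100). Price 124.1743; hedge Δ=1.7738, bond B=-136.5725.
Each (Δ,B) replicates both successor values, so the strategy is self-financing and V0 is arbitrage-free.

(0,0): Delta=1.7738 Bond=-136.5725
V0=124.1743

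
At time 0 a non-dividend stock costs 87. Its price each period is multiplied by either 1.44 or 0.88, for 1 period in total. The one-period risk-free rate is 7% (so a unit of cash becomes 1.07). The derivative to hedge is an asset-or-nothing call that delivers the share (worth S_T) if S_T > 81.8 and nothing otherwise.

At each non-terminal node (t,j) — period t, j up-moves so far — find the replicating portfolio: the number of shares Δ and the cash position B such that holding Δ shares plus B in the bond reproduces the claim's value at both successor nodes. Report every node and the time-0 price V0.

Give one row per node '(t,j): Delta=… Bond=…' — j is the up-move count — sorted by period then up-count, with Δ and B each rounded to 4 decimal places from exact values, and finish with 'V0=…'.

(0,0): Delta=2.5714 Bond=-183.9893
V0=39.7250

Since d<R<u, set p* = (R−d)/(u−d) = 0.3393; price each node as the discounted p*-expectation of its children.
Terminal payoffs: V(1,0)=0.0000, V(1,1)=125.2800
Node (0,0) S=87.0000: V=(p*·125.2800+(1−p*)·0.0000)/1.07=39.7250; Δ=(125.2800−0.0000)/(125.2800−76.5600)=2.5714; B=V−Δ·S=-183.9893
Check: Δ(0,0)·S0 + B(0,0) = 39.7250 = V0.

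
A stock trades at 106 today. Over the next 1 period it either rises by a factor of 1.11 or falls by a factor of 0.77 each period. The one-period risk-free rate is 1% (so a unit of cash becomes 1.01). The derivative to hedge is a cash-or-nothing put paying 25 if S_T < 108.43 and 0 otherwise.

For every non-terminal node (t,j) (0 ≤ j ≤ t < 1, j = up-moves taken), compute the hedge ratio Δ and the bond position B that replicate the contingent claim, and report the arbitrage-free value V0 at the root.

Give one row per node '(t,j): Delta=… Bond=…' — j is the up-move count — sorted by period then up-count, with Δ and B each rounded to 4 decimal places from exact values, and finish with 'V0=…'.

Since d<R<u, set p* = (R−d)/(u−d) = 0.7059; price each node as the discounted p*-expectation of its children.
Terminal values V(1,·): V(1,0)=25.0000, V(1,1)=0.0000
Node (0,0) S=106.0000: V=(p*·0.0000+(1−p*)·25.0000)/1.01=7.2801; Δ=(0.0000−25.0000)/(117.6600−81.6200)=-0.6937; B=V−Δ·S=80.8096
Self-financing check: at every node Δ·S+B equals the discounted successor values.

(0,0): Delta=-0.6937 Bond=80.8096
V0=7.2801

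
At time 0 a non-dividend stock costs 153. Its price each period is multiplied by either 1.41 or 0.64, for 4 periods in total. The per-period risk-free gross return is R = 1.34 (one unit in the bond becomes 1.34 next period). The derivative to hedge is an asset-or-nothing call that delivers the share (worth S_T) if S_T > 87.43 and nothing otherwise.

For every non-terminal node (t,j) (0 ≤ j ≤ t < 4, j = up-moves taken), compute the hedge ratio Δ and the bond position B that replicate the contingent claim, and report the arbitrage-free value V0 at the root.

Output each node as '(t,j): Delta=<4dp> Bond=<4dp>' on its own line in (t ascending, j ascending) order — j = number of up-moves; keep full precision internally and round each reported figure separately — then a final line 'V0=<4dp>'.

Under the risk-neutral measure, an up-move has probability p* = (R−d)/(u−d) = 0.9091 and values discount at R = 1.34.
At expiry t=4: V(4,0)=0.0000, V(4,1)=0.0000, V(4,2)=124.5918, V(4,3)=274.4914, V(4,4)=604.7389
  t=3,j=0: stock 40.1080 → up 56.5523 (V=0.0000), down 25.6691 (V=0.0000). Price 0.0000; hedge Δ=0.0000, bond B=0.0000.
  t=3,j=1: stock 88.3630 → up 124.5918 (V=124.5918), down 56.5523 (V=0.0000). Price 84.5264; hedge Δ=1.8312, bond B=-77.2812.
  t=3,j=2: stock 194.6748 → up 274.4914 (V=274.4914), down 124.5918 (V=124.5918). Price 194.6748; hedge Δ=1.0000, bond B=0.0000.
  t=3,j=3: stock 428.8928 → up 604.7389 (V=604.7389), down 274.4914 (V=274.4914). Price 428.8928; hedge Δ=1.0000, bond B=0.0000.
  t=2,j=0: stock 62.6688 → up 88.3630 (V=84.5264), down 40.1080 (V=0.0000). Price 57.3449; hedge Δ=1.7517, bond B=-52.4296.
  t=2,j=1: stock 138.0672 → up 194.6748 (V=194.6748), down 88.3630 (V=84.5264). Price 137.8069; hedge Δ=1.0361, bond B=-5.2430.
  t=2,j=2: stock 304.1793 → up 428.8928 (V=428.8928), down 194.6748 (V=194.6748). Price 304.1793; hedge Δ=1.0000, bond B=0.0000.
  t=1,j=0: stock 97.9200 → up 138.0672 (V=137.8069), down 62.6688 (V=57.3449). Price 97.3822; hedge Δ=1.0672, bond B=-7.1139.
  t=1,j=1: stock 215.7300 → up 304.1793 (V=304.1793), down 138.0672 (V=137.8069). Price 215.7123; hedge Δ=1.0016, bond B=-0.3557.
  t=0,j=0: stock 153.0000 → up 215.7300 (V=215.7123), down 97.9200 (V=97.3822). Price 152.9515; hedge Δ=1.0044, bond B=-0.7239.
The time-0 hedge costs 152.9515, which is the no-arbitrage price.

(0,0): Delta=1.0044 Bond=-0.7239
(1,0): Delta=1.0672 Bond=-7.1139
(1,1): Delta=1.0016 Bond=-0.3557
(2,0): Delta=1.7517 Bond=-52.4296
(2,1): Delta=1.0361 Bond=-5.2430
(2,2): Delta=1.0000 Bond=0.0000
(3,0): Delta=0.0000 Bond=0.0000
(3,1): Delta=1.8312 Bond=-77.2812
(3,2): Delta=1.0000 Bond=0.0000
(3,3): Delta=1.0000 Bond=0.0000
V0=152.9515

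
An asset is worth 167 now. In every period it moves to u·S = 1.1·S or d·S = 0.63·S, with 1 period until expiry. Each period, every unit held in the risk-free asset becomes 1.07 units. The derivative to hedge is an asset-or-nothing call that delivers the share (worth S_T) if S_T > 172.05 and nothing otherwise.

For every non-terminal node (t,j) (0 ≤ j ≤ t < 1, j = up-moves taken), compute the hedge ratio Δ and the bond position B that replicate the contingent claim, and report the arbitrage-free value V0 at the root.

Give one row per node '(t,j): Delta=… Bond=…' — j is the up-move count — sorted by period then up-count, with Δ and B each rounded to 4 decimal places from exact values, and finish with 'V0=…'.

Under the risk-neutral measure, an up-move has probability p* = (R−d)/(u−d) = 0.9362 and values discount at R = 1.07.
Terminal payoffs: V(1,0)=0.0000, V(1,1)=183.7000
Node (0,0) S=167.0000: V=(p*·183.7000+(1−p*)·0.0000)/1.07=160.7238; Δ=(183.7000−0.0000)/(183.7000−105.2100)=2.3404; B=V−Δ·S=-230.1273
Check: Δ(0,0)·S0 + B(0,0) = 160.7238 = V0.

(0,0): Delta=2.3404 Bond=-230.1273
V0=160.7238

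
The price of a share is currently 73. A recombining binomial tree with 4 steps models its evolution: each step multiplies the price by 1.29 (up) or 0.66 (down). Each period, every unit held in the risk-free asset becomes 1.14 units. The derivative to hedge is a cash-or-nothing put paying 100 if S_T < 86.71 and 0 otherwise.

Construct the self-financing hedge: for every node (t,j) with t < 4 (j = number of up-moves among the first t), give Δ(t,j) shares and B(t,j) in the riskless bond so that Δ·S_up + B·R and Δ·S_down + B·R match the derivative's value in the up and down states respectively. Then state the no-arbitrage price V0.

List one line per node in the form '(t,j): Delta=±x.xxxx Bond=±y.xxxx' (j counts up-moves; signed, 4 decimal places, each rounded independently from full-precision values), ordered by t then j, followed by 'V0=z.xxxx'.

Risk-neutral probability p* = (R−d)/(u−d) = (1.14−0.66)/(1.29−0.66) = 0.7619.
Payoff layer (t=4): V(4,0)=100.0000, V(4,1)=100.0000, V(4,2)=100.0000, V(4,3)=0.0000, V(4,4)=0.0000
Node (3,0) S=20.9872: V=(p*·100.0000+(1−p*)·100.0000)/1.14=87.7193; Δ=(100.0000−100.0000)/(27.0735−13.8516)=0.0000; B=V−Δ·S=87.7193
Node (3,1) S=41.0205: V=(p*·100.0000+(1−p*)·100.0000)/1.14=87.7193; Δ=(100.0000−100.0000)/(52.9164−27.0735)=0.0000; B=V−Δ·S=87.7193
Node (3,2) S=80.1763: V=(p*·0.0000+(1−p*)·100.0000)/1.14=20.8855; Δ=(0.0000−100.0000)/(103.4275−52.9164)=-1.9798; B=V−Δ·S=179.6157
Node (3,3) S=156.7083: V=(p*·0.0000+(1−p*)·0.0000)/1.14=0.0000; Δ=(0.0000−0.0000)/(202.1537−103.4275)=0.0000; B=V−Δ·S=0.0000
Node (2,0) S=31.7988: V=(p*·87.7193+(1−p*)·87.7193)/1.14=76.9468; Δ=(87.7193−87.7193)/(41.0205−20.9872)=0.0000; B=V−Δ·S=76.9468
Node (2,1) S=62.1522: V=(p*·20.8855+(1−p*)·87.7193)/1.14=32.2793; Δ=(20.8855−87.7193)/(80.1763−41.0205)=-1.7069; B=V−Δ·S=138.3646
Node (2,2) S=121.4793: V=(p*·0.0000+(1−p*)·20.8855)/1.14=4.3621; Δ=(0.0000−20.8855)/(156.7083−80.1763)=-0.2729; B=V−Δ·S=37.5137
Node (1,0) S=48.1800: V=(p*·32.2793+(1−p*)·76.9468)/1.14=37.6442; Δ=(32.2793−76.9468)/(62.1522−31.7988)=-1.4716; B=V−Δ·S=108.5450
Node (1,1) S=94.1700: V=(p*·4.3621+(1−p*)·32.2793)/1.14=9.6570; Δ=(4.3621−32.2793)/(121.4793−62.1522)=-0.4706; B=V−Δ·S=53.9700
Node (0,0) S=73.0000: V=(p*·9.6570+(1−p*)·37.6442)/1.14=14.3163; Δ=(9.6570−37.6442)/(94.1700−48.1800)=-0.6085; B=V−Δ·S=58.7404
Root portfolio cost Δ·73+B reproduces V0=14.3163.

(0,0): Delta=-0.6085 Bond=58.7404
(1,0): Delta=-1.4716 Bond=108.5450
(1,1): Delta=-0.4706 Bond=53.9700
(2,0): Delta=0.0000 Bond=76.9468
(2,1): Delta=-1.7069 Bond=138.3646
(2,2): Delta=-0.2729 Bond=37.5137
(3,0): Delta=0.0000 Bond=87.7193
(3,1): Delta=0.0000 Bond=87.7193
(3,2): Delta=-1.9798 Bond=179.6157
(3,3): Delta=0.0000 Bond=0.0000
V0=14.3163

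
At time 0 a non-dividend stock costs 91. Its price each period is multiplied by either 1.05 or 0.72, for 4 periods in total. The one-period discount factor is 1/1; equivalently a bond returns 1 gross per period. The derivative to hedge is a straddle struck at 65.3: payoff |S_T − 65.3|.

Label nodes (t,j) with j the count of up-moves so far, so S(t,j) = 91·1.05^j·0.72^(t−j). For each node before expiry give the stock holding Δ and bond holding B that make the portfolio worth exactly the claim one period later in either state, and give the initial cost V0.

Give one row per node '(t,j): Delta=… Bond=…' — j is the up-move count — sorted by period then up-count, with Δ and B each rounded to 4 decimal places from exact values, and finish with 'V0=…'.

The replicating-portfolio and risk-neutral prices coincide; use p* = (1−0.72)/(1.05−0.72) = 0.8485 for the latter.
At expiry t=4: V(4,0)=40.8448, V(4,1)=29.6362, V(4,2)=13.2902, V(4,3)=10.5476, V(4,4)=45.3111
  t=3,j=0: stock 33.9656 → up 35.6638 (V=29.6362), down 24.4552 (V=40.8448). Price 31.3344; hedge Δ=-1.0000, bond B=65.3000.
  t=3,j=1: stock 49.5331 → up 52.0098 (V=13.2902), down 35.6638 (V=29.6362). Price 15.7669; hedge Δ=-1.0000, bond B=65.3000.
  t=3,j=2: stock 72.2358 → up 75.8476 (V=10.5476), down 52.0098 (V=13.2902). Price 10.9631; hedge Δ=-0.1151, bond B=19.2742.
  t=3,j=3: stock 105.3439 → up 110.6111 (V=45.3111), down 75.8476 (V=10.5476). Price 40.0439; hedge Δ=1.0000, bond B=-65.3000.
  t=2,j=0: stock 47.1744 → up 49.5331 (V=15.7669), down 33.9656 (V=31.3344). Price 18.1256; hedge Δ=-1.0000, bond B=65.3000.
  t=2,j=1: stock 68.7960 → up 72.2358 (V=10.9631), down 49.5331 (V=15.7669). Price 11.6910; hedge Δ=-0.2116, bond B=26.2478.
  t=2,j=2: stock 100.3275 → up 105.3439 (V=40.0439), down 72.2358 (V=10.9631). Price 35.6377; hedge Δ=0.8784, bond B=-52.4857.
  t=1,j=0: stock 65.5200 → up 68.7960 (V=11.6910), down 47.1744 (V=18.1256). Price 12.6659; hedge Δ=-0.2976, bond B=32.1648.
  t=1,j=1: stock 95.5500 → up 100.3275 (V=35.6377), down 68.7960 (V=11.6910). Price 32.0094; hedge Δ=0.7595, bond B=-40.5564.
  t=0,j=0: stock 91.0000 → up 95.5500 (V=32.0094), down 65.5200 (V=12.6659). Price 29.0786; hedge Δ=0.6441, bond B=-29.5381.
Each (Δ,B) replicates both successor values, so the strategy is self-financing and V0 is arbitrage-free.

(0,0): Delta=0.6441 Bond=-29.5381
(1,0): Delta=-0.2976 Bond=32.1648
(1,1): Delta=0.7595 Bond=-40.5564
(2,0): Delta=-1.0000 Bond=65.3000
(2,1): Delta=-0.2116 Bond=26.2478
(2,2): Delta=0.8784 Bond=-52.4857
(3,0): Delta=-1.0000 Bond=65.3000
(3,1): Delta=-1.0000 Bond=65.3000
(3,2): Delta=-0.1151 Bond=19.2742
(3,3): Delta=1.0000 Bond=-65.3000
V0=29.0786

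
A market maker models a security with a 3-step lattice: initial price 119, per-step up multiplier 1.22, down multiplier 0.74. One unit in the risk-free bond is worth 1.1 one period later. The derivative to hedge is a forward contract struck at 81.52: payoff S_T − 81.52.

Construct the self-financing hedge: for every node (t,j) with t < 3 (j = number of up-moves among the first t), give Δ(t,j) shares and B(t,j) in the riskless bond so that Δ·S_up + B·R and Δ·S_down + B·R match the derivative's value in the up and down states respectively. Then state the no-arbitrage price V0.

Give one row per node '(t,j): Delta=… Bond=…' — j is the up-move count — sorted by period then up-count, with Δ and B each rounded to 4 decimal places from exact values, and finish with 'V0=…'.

Since d<R<u, set p* = (R−d)/(u−d) = 0.7500; price each node as the discounted p*-expectation of its children.
Terminal values V(3,·): V(3,0)=-33.2983, V(3,1)=-2.0194, V(3,2)=49.5485, V(3,3)=134.5659
(2,0): S=65.1644. Δ = (V_up−V_dn)/(S_up−S_dn) = (-2.0194−-33.2983)/(79.5006−48.2217) = 1.0000. V = [p*·-2.0194 + (1−p*)·-33.2983]/1.1 = -8.9447. B = V − Δ·S = -74.1091.
(2,1): S=107.4332. Δ = (V_up−V_dn)/(S_up−S_dn) = (49.5485−-2.0194)/(131.0685−79.5006) = 1.0000. V = [p*·49.5485 + (1−p*)·-2.0194]/1.1 = 33.3241. B = V − Δ·S = -74.1091.
(2,2): S=177.1196. Δ = (V_up−V_dn)/(S_up−S_dn) = (134.5659−49.5485)/(216.0859−131.0685) = 1.0000. V = [p*·134.5659 + (1−p*)·49.5485]/1.1 = 103.0105. B = V − Δ·S = -74.1091.
(1,0): S=88.0600. Δ = (V_up−V_dn)/(S_up−S_dn) = (33.3241−-8.9447)/(107.4332−65.1644) = 1.0000. V = [p*·33.3241 + (1−p*)·-8.9447]/1.1 = 20.6881. B = V − Δ·S = -67.3719.
(1,1): S=145.1800. Δ = (V_up−V_dn)/(S_up−S_dn) = (103.0105−33.3241)/(177.1196−107.4332) = 1.0000. V = [p*·103.0105 + (1−p*)·33.3241]/1.1 = 77.8081. B = V − Δ·S = -67.3719.
(0,0): S=119.0000. Δ = (V_up−V_dn)/(S_up−S_dn) = (77.8081−20.6881)/(145.1800−88.0600) = 1.0000. V = [p*·77.8081 + (1−p*)·20.6881]/1.1 = 57.7528. B = V − Δ·S = -61.2472.
The time-0 hedge costs 57.7528, which is the no-arbitrage price.

(0,0): Delta=1.0000 Bond=-61.2472
(1,0): Delta=1.0000 Bond=-67.3719
(1,1): Delta=1.0000 Bond=-67.3719
(2,0): Delta=1.0000 Bond=-74.1091
(2,1): Delta=1.0000 Bond=-74.1091
(2,2): Delta=1.0000 Bond=-74.1091
V0=57.7528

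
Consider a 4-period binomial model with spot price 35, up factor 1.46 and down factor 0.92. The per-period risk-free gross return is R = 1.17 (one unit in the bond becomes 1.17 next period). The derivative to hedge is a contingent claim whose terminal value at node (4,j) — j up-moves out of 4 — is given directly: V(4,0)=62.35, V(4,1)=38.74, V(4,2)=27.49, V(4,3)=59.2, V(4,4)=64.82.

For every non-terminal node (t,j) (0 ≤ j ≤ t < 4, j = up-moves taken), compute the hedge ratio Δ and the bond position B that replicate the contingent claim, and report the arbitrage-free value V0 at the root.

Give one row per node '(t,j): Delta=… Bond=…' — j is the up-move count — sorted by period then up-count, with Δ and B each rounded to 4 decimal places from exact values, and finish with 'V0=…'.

(0,0): Delta=0.1105 Bond=18.5947
(1,0): Delta=-0.2356 Bond=32.8985
(1,1): Delta=0.3634 Bond=8.8303
(2,0): Delta=-0.9557 Bond=59.8253
(2,1): Delta=0.2909 Bond=13.7436
(2,2): Delta=0.4165 Bond=6.3735
(3,0): Delta=-1.6042 Bond=87.6705
(3,1): Delta=-0.4817 Bond=49.4929
(3,2): Delta=0.8555 Bond=-22.6790
(3,3): Delta=0.0955 Bond=42.4147
V0=22.4617

Since d<R<u, set p* = (R−d)/(u−d) = 0.4630; price each node as the discounted p*-expectation of its children.
Payoff layer (t=4): V(4,0)=62.3500, V(4,1)=38.7400, V(4,2)=27.4900, V(4,3)=59.2000, V(4,4)=64.8200
(3,0): S=27.2541. Δ = (V_up−V_dn)/(S_up−S_dn) = (38.7400−62.3500)/(39.7910−25.0738) = -1.6042. V = [p*·38.7400 + (1−p*)·62.3500]/1.17 = 43.9482. B = V − Δ·S = 87.6705.
(3,1): S=43.2510. Δ = (V_up−V_dn)/(S_up−S_dn) = (27.4900−38.7400)/(63.1465−39.7910) = -0.4817. V = [p*·27.4900 + (1−p*)·38.7400]/1.17 = 28.6595. B = V − Δ·S = 49.4929.
(3,2): S=68.6375. Δ = (V_up−V_dn)/(S_up−S_dn) = (59.2000−27.4900)/(100.2108−63.1465) = 0.8555. V = [p*·59.2000 + (1−p*)·27.4900]/1.17 = 36.0432. B = V − Δ·S = -22.6790.
(3,3): S=108.9248. Δ = (V_up−V_dn)/(S_up−S_dn) = (64.8200−59.2000)/(159.0301−100.2108) = 0.0955. V = [p*·64.8200 + (1−p*)·59.2000]/1.17 = 52.8221. B = V − Δ·S = 42.4147.
(2,0): S=29.6240. Δ = (V_up−V_dn)/(S_up−S_dn) = (28.6595−43.9482)/(43.2510−27.2541) = -0.9557. V = [p*·28.6595 + (1−p*)·43.9482]/1.17 = 31.5129. B = V − Δ·S = 59.8253.
(2,1): S=47.0120. Δ = (V_up−V_dn)/(S_up−S_dn) = (36.0432−28.6595)/(68.6375−43.2510) = 0.2909. V = [p*·36.0432 + (1−p*)·28.6595]/1.17 = 27.4170. B = V − Δ·S = 13.7436.
(2,2): S=74.6060. Δ = (V_up−V_dn)/(S_up−S_dn) = (52.8221−36.0432)/(108.9248−68.6375) = 0.4165. V = [p*·52.8221 + (1−p*)·36.0432]/1.17 = 37.4455. B = V − Δ·S = 6.3735.
(1,0): S=32.2000. Δ = (V_up−V_dn)/(S_up−S_dn) = (27.4170−31.5129)/(47.0120−29.6240) = -0.2356. V = [p*·27.4170 + (1−p*)·31.5129]/1.17 = 25.3134. B = V − Δ·S = 32.8985.
(1,1): S=51.1000. Δ = (V_up−V_dn)/(S_up−S_dn) = (37.4455−27.4170)/(74.6060−47.0120) = 0.3634. V = [p*·37.4455 + (1−p*)·27.4170]/1.17 = 27.4016. B = V − Δ·S = 8.8303.
(0,0): S=35.0000. Δ = (V_up−V_dn)/(S_up−S_dn) = (27.4016−25.3134)/(51.1000−32.2000) = 0.1105. V = [p*·27.4016 + (1−p*)·25.3134]/1.17 = 22.4617. B = V − Δ·S = 18.5947.
Root portfolio cost Δ·35+B reproduces V0=22.4617.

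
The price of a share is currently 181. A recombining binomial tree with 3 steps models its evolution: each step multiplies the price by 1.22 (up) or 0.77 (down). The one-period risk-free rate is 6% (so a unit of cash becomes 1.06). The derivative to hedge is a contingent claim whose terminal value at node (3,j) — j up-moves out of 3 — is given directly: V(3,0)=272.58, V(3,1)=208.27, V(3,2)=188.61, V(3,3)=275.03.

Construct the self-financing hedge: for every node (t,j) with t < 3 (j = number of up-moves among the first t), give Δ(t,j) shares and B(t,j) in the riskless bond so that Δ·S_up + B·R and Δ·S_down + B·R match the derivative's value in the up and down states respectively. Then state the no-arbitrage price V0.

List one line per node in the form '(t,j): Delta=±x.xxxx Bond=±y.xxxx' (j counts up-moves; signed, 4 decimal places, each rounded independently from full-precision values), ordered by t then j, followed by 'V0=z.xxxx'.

(0,0): Delta=0.2049 Bond=147.8985
(1,0): Delta=-0.5345 Bond=259.8265
(1,1): Delta=0.4624 Bond=99.9150
(2,0): Delta=-1.3317 Bond=360.9637
(2,1): Delta=-0.2569 Bond=228.2174
(2,2): Delta=0.7129 Bond=38.4300
V0=184.9843

Since d<R<u, set p* = (R−d)/(u−d) = 0.6444; price each node as the discounted p*-expectation of its children.
Terminal payoffs: V(3,0)=272.5800, V(3,1)=208.2700, V(3,2)=188.6100, V(3,3)=275.0300
Node (2,0) S=107.3149: V=(p*·208.2700+(1−p*)·272.5800)/1.06=218.0526; Δ=(208.2700−272.5800)/(130.9242−82.6325)=-1.3317; B=V−Δ·S=360.9637
Node (2,1) S=170.0314: V=(p*·188.6100+(1−p*)·208.2700)/1.06=184.5285; Δ=(188.6100−208.2700)/(207.4383−130.9242)=-0.2569; B=V−Δ·S=228.2174
Node (2,2) S=269.4004: V=(p*·275.0300+(1−p*)·188.6100)/1.06=230.4744; Δ=(275.0300−188.6100)/(328.6685−207.4383)=0.7129; B=V−Δ·S=38.4300
Node (1,0) S=139.3700: V=(p*·184.5285+(1−p*)·218.0526)/1.06=185.3285; Δ=(184.5285−218.0526)/(170.0314−107.3149)=-0.5345; B=V−Δ·S=259.8265
Node (1,1) S=220.8200: V=(p*·230.4744+(1−p*)·184.5285)/1.06=202.0171; Δ=(230.4744−184.5285)/(269.4004−170.0314)=0.4624; B=V−Δ·S=99.9150
Node (0,0) S=181.0000: V=(p*·202.0171+(1−p*)·185.3285)/1.06=184.9843; Δ=(202.0171−185.3285)/(220.8200−139.3700)=0.2049; B=V−Δ·S=147.8985
Self-financing check: at every node Δ·S+B equals the discounted successor values.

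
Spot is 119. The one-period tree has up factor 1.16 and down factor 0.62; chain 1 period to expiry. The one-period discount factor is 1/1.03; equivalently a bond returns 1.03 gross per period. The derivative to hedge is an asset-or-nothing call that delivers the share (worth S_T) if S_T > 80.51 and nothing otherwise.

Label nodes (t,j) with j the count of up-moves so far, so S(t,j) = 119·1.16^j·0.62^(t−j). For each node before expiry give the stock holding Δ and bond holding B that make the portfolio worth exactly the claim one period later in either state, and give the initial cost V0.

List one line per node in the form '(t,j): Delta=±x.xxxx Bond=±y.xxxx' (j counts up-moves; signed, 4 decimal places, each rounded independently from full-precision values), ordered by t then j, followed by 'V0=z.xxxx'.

Risk-neutral probability p* = (R−d)/(u−d) = (1.03−0.62)/(1.16−0.62) = 0.7593.
Terminal payoffs: V(1,0)=0.0000, V(1,1)=138.0400
(0,0): S=119.0000. Δ = (V_up−V_dn)/(S_up−S_dn) = (138.0400−0.0000)/(138.0400−73.7800) = 2.1481. V = [p*·138.0400 + (1−p*)·0.0000]/1.03 = 101.7555. B = V − Δ·S = -153.8741.
Root portfolio cost Δ·119+B reproduces V0=101.7555.

(0,0): Delta=2.1481 Bond=-153.8741
V0=101.7555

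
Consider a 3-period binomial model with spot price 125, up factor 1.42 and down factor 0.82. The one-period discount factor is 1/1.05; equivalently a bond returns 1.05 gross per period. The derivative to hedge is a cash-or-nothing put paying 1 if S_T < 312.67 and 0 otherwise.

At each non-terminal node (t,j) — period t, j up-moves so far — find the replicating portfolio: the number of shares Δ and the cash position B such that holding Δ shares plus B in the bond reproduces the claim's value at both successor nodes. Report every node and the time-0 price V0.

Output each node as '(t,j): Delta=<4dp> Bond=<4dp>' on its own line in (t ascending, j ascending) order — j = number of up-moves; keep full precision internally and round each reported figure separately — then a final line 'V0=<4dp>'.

(0,0): Delta=-0.0018 Bond=1.0373
(1,0): Delta=0.0000 Bond=0.9070
(1,1): Delta=-0.0034 Bond=1.3822
(2,0): Delta=0.0000 Bond=0.9524
(2,1): Delta=0.0000 Bond=0.9524
(2,2): Delta=-0.0066 Bond=2.2540
V0=0.8152

The replicating-portfolio and risk-neutral prices coincide; use p* = (1.05−0.82)/(1.42−0.82) = 0.3833 for the latter.
Terminal values V(3,·): V(3,0)=1.0000, V(3,1)=1.0000, V(3,2)=1.0000, V(3,3)=0.0000
Node (2,0) S=84.0500: V=(p*·1.0000+(1−p*)·1.0000)/1.05=0.9524; Δ=(1.0000−1.0000)/(119.3510−68.9210)=0.0000; B=V−Δ·S=0.9524
Node (2,1) S=145.5500: V=(p*·1.0000+(1−p*)·1.0000)/1.05=0.9524; Δ=(1.0000−1.0000)/(206.6810−119.3510)=0.0000; B=V−Δ·S=0.9524
Node (2,2) S=252.0500: V=(p*·0.0000+(1−p*)·1.0000)/1.05=0.5873; Δ=(0.0000−1.0000)/(357.9110−206.6810)=-0.0066; B=V−Δ·S=2.2540
Node (1,0) S=102.5000: V=(p*·0.9524+(1−p*)·0.9524)/1.05=0.9070; Δ=(0.9524−0.9524)/(145.5500−84.0500)=0.0000; B=V−Δ·S=0.9070
Node (1,1) S=177.5000: V=(p*·0.5873+(1−p*)·0.9524)/1.05=0.7737; Δ=(0.5873−0.9524)/(252.0500−145.5500)=-0.0034; B=V−Δ·S=1.3822
Node (0,0) S=125.0000: V=(p*·0.7737+(1−p*)·0.9070)/1.05=0.8152; Δ=(0.7737−0.9070)/(177.5000−102.5000)=-0.0018; B=V−Δ·S=1.0373
The time-0 hedge costs 0.8152, which is the no-arbitrage price.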